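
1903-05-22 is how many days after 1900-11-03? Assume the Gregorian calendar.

Nov 3, 1900 → Nov 3, 1901: 365 days.
Nov 3, 1901 → Nov 3, 1902: 365 days.
Nov 3, 1902 → Dec 3, 1902: 30 days (November has 30).
Dec 3, 1902 → Jan 3, 1903: 31 days (December has 31).
Jan 3, 1903 → Feb 3, 1903: 31 days (January has 31).
Feb 3, 1903 → Mar 3, 1903: 28 days (February has 28).
Mar 3, 1903 → Apr 3, 1903: 31 days (March has 31).
Apr 3, 1903 → May 3, 1903: 30 days (April has 30).
May 3, 1903 → May 22, 1903: 19 days.
Total: 930 days.

930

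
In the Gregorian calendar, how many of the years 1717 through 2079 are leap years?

Multiples of 4 in [1717,2079]: 90.
Of those, multiples of 100: 3 (not leap unless ÷400).
Multiples of 400: 1.
Leap years = 90 − 3 + 1 = 88.

88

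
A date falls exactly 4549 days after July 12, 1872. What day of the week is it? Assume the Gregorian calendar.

Thursday

First find the weekday of Jul 12, 1872. Doomsday rule: the anchor day for the 1800s is Friday. For year 72: 72÷12 = 6 r 0, and 0÷4 = 0, so 6+0+0 = 6.
Friday + 6 ≡ Thursday — that's 1872's doomsday.
In July the doomsday date is Jul 11.
Jul 12 is 1 day after Jul 11; 1 mod 7 = 1, so Thursday + 1 = Friday.
4549 mod 7 = 6, so 4549 days after a Friday is Friday + 6 = Thursday.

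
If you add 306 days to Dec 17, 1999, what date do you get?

Dec has 31 days: +15 → Jan 1, 2000 (291 left).
Jan has 31 days: +31 → Feb 1, 2000 (260 left).
Feb has 29 days: +29 → Mar 1, 2000 (231 left).
Mar has 31 days: +31 → Apr 1, 2000 (200 left).
Apr has 30 days: +30 → May 1, 2000 (170 left).
May has 31 days: +31 → Jun 1, 2000 (139 left).
Jun has 30 days: +30 → Jul 1, 2000 (109 left).
Jul has 31 days: +31 → Aug 1, 2000 (78 left).
Aug has 31 days: +31 → Sep 1, 2000 (47 left).
Sep has 30 days: +30 → Oct 1, 2000 (17 left).
+17 → Oct 18, 2000.

October 18, 2000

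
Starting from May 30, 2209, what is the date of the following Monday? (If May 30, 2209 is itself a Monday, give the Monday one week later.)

May 30, 2209 is a Tuesday.
From Tuesday to the next Monday is 6 days.
May 30, 2209 + 6 = Jun 5, 2209.

June 5, 2209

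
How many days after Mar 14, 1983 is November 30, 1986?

Mar 14, 1983 → Mar 14, 1984: 366 days (Feb 29, 1984 is in that span).
Mar 14, 1984 → Mar 14, 1985: 365 days.
Mar 14, 1985 → Mar 14, 1986: 365 days.
Mar 14, 1986 → Apr 14, 1986: 31 days (March has 31).
Apr 14, 1986 → May 14, 1986: 30 days (April has 30).
May 14, 1986 → Jun 14, 1986: 31 days (May has 31).
Jun 14, 1986 → Jul 14, 1986: 30 days (June has 30).
Jul 14, 1986 → Aug 14, 1986: 31 days (July has 31).
Aug 14, 1986 → Sep 14, 1986: 31 days (August has 31).
Sep 14, 1986 → Oct 14, 1986: 30 days (September has 30).
Oct 14, 1986 → Nov 14, 1986: 31 days (October has 31).
Nov 14, 1986 → Nov 30, 1986: 16 days.
Total: 1357 days.

1357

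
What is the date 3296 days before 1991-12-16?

−365 (one year) → Dec 16, 1990 (2931 left).
−365 (one year) → Dec 16, 1989 (2566 left).
−365 (one year) → Dec 16, 1988 (2201 left).
−366 (one year; includes Feb 29, 1988) → Dec 16, 1987 (1835 left).
−365 (one year) → Dec 16, 1986 (1470 left).
−365 (one year) → Dec 16, 1985 (1105 left).
−365 (one year) → Dec 16, 1984 (740 left).
−366 (one year; includes Feb 29, 1984) → Dec 16, 1983 (374 left).
−16 → Nov 30, 1983 (end of Nov, 30 days; 358 left).
−30 → Oct 31, 1983 (end of Oct, 31 days; 328 left).
−31 → Sep 30, 1983 (end of Sep, 30 days; 297 left).
−30 → Aug 31, 1983 (end of Aug, 31 days; 267 left).
−31 → Jul 31, 1983 (end of Jul, 31 days; 236 left).
−31 → Jun 30, 1983 (end of Jun, 30 days; 205 left).
−30 → May 31, 1983 (end of May, 31 days; 175 left).
−31 → Apr 30, 1983 (end of Apr, 30 days; 144 left).
−30 → Mar 31, 1983 (end of Mar, 31 days; 114 left).
−31 → Feb 28, 1983 (end of Feb, 28 days; 83 left).
−28 → Jan 31, 1983 (end of Jan, 31 days; 55 left).
−31 → Dec 31, 1982 (end of Dec, 31 days; 24 left).
−24 → Dec 7, 1982.

December 7, 1982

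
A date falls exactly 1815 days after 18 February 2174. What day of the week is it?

Sunday

Feb 18, 2174 is a Friday.
1815 mod 7 = 2, so 1815 days after a Friday is Friday + 2 = Sunday.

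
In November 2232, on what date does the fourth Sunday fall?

November 1, 2232 is a Thursday.
The first Sunday is therefore November 4 (3 days later).
The fourth Sunday is 4 + 3×7 = November 25.

November 25, 2232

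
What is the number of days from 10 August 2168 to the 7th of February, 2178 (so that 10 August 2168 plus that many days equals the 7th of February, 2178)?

Aug 10, 2168 → Aug 10, 2169: 365 days.
Aug 10, 2169 → Aug 10, 2170: 365 days.
Aug 10, 2170 → Aug 10, 2171: 365 days.
Aug 10, 2171 → Aug 10, 2172: 366 days (Feb 29, 2172 is in that span).
Aug 10, 2172 → Aug 10, 2173: 365 days.
Aug 10, 2173 → Aug 10, 2174: 365 days.
Aug 10, 2174 → Aug 10, 2175: 365 days.
Aug 10, 2175 → Aug 10, 2176: 366 days (Feb 29, 2176 is in that span).
Aug 10, 2176 → Aug 10, 2177: 365 days.
Aug 10, 2177 → Sep 10, 2177: 31 days (August has 31).
Sep 10, 2177 → Oct 10, 2177: 30 days (September has 30).
Oct 10, 2177 → Nov 10, 2177: 31 days (October has 31).
Nov 10, 2177 → Dec 10, 2177: 30 days (November has 30).
Dec 10, 2177 → Jan 10, 2178: 31 days (December has 31).
Jan 10, 2178 → Feb 7, 2178: 28 days.
Total: 3468 days.

3468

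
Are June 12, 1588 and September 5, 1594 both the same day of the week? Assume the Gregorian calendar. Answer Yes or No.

No

From Jun 12, 1588 to Sep 5, 1594 is 2276 days.
2276 mod 7 = 1, so they are different weekdays.
(Jun 12, 1588 is a Sunday; Sep 5, 1594 is a Monday.)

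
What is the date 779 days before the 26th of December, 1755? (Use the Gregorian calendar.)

−365 (one year) → Dec 26, 1754 (414 left).
−365 (one year) → Dec 26, 1753 (49 left).
−26 → Nov 30, 1753 (end of Nov, 30 days; 23 left).
−23 → Nov 7, 1753.

November 7, 1753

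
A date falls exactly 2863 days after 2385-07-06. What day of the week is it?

First find the weekday of Jul 6, 2385. Doomsday rule: the anchor day for the 2300s is Wednesday. For year 85: 85÷12 = 7 r 1, and 1÷4 = 0, so 7+1+0 = 8.
Wednesday + 8 ≡ Thursday — that's 2385's doomsday.
In July the doomsday date is Jul 11.
Jul 6 is 5 days before Jul 11; 5 mod 7 = 5, so Thursday − 5 = Saturday.
2863 mod 7 = 0, so 2863 days after a Saturday is Saturday + 0 = Saturday.

Saturday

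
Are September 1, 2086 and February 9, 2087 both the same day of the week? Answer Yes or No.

From Sep 1, 2086 to Feb 9, 2087 is 161 days.
161 mod 7 = 0, so they are the same weekday.
(Sep 1, 2086 is a Sunday; Feb 9, 2087 is a Sunday.)

Yes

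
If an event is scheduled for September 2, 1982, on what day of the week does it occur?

Thursday

Doomsday rule: the anchor day for the 1900s is Wednesday. For year 82: 82÷12 = 6 r 10, and 10÷4 = 2, so 6+10+2 = 18.
Wednesday + 18 ≡ Sunday — that's 1982's doomsday.
In September the doomsday date is Sep 5.
Sep 2 is 3 days before Sep 5; 3 mod 7 = 3, so Sunday − 3 = Thursday.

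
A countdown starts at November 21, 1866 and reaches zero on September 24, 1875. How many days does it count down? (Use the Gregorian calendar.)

Nov 21, 1866 → Nov 21, 1867: 365 days.
Nov 21, 1867 → Nov 21, 1868: 366 days (Feb 29, 1868 is in that span).
Nov 21, 1868 → Nov 21, 1869: 365 days.
Nov 21, 1869 → Nov 21, 1870: 365 days.
Nov 21, 1870 → Nov 21, 1871: 365 days.
Nov 21, 1871 → Nov 21, 1872: 366 days (Feb 29, 1872 is in that span).
Nov 21, 1872 → Nov 21, 1873: 365 days.
Nov 21, 1873 → Nov 21, 1874: 365 days.
Nov 21, 1874 → Dec 21, 1874: 30 days (November has 30).
Dec 21, 1874 → Jan 21, 1875: 31 days (December has 31).
Jan 21, 1875 → Feb 21, 1875: 31 days (January has 31).
Feb 21, 1875 → Mar 21, 1875: 28 days (February has 28).
Mar 21, 1875 → Apr 21, 1875: 31 days (March has 31).
Apr 21, 1875 → May 21, 1875: 30 days (April has 30).
May 21, 1875 → Jun 21, 1875: 31 days (May has 31).
Jun 21, 1875 → Jul 21, 1875: 30 days (June has 30).
Jul 21, 1875 → Aug 21, 1875: 31 days (July has 31).
Aug 21, 1875 → Sep 21, 1875: 31 days (August has 31).
Sep 21, 1875 → Sep 24, 1875: 3 days.
Total: 3229 days.

3229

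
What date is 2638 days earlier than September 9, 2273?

−365 (one year) → Sep 9, 2272 (2273 left).
−366 (one year; includes Feb 29, 2272) → Sep 9, 2271 (1907 left).
−365 (one year) → Sep 9, 2270 (1542 left).
−365 (one year) → Sep 9, 2269 (1177 left).
−365 (one year) → Sep 9, 2268 (812 left).
−366 (one year; includes Feb 29, 2268) → Sep 9, 2267 (446 left).
−365 (one year) → Sep 9, 2266 (81 left).
−9 → Aug 31, 2266 (end of Aug, 31 days; 72 left).
−31 → Jul 31, 2266 (end of Jul, 31 days; 41 left).
−31 → Jun 30, 2266 (end of Jun, 30 days; 10 left).
−10 → Jun 20, 2266.

June 20, 2266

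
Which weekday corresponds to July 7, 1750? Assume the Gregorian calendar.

Tuesday

Doomsday rule: the anchor day for the 1700s is Sunday. For year 50: 50÷12 = 4 r 2, and 2÷4 = 0, so 4+2+0 = 6.
Sunday + 6 ≡ Saturday — that's 1750's doomsday.
In July the doomsday date is Jul 11.
Jul 7 is 4 days before Jul 11; 4 mod 7 = 4, so Saturday − 4 = Tuesday.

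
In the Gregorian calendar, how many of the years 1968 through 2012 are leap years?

12

Multiples of 4 in [1968,2012]: 12.
Of those, multiples of 100: 1 (not leap unless ÷400).
Multiples of 400: 1.
Leap years = 12 − 1 + 1 = 12.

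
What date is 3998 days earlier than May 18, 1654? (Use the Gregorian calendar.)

−365 (one year) → May 18, 1653 (3633 left).
−365 (one year) → May 18, 1652 (3268 left).
−366 (one year; includes Feb 29, 1652) → May 18, 1651 (2902 left).
−365 (one year) → May 18, 1650 (2537 left).
−365 (one year) → May 18, 1649 (2172 left).
−365 (one year) → May 18, 1648 (1807 left).
−366 (one year; includes Feb 29, 1648) → May 18, 1647 (1441 left).
−365 (one year) → May 18, 1646 (1076 left).
−365 (one year) → May 18, 1645 (711 left).
−365 (one year) → May 18, 1644 (346 left).
−18 → Apr 30, 1644 (end of Apr, 30 days; 328 left).
−30 → Mar 31, 1644 (end of Mar, 31 days; 298 left).
−31 → Feb 29, 1644 (end of Feb, 29 days; 267 left).
−29 → Jan 31, 1644 (end of Jan, 31 days; 238 left).
−31 → Dec 31, 1643 (end of Dec, 31 days; 207 left).
−31 → Nov 30, 1643 (end of Nov, 30 days; 176 left).
−30 → Oct 31, 1643 (end of Oct, 31 days; 146 left).
−31 → Sep 30, 1643 (end of Sep, 30 days; 115 left).
−30 → Aug 31, 1643 (end of Aug, 31 days; 85 left).
−31 → Jul 31, 1643 (end of Jul, 31 days; 54 left).
−31 → Jun 30, 1643 (end of Jun, 30 days; 23 left).
−23 → Jun 7, 1643.

June 7, 1643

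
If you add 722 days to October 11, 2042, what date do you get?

+365 (one year) → Oct 11, 2043 (357 left).
Oct has 31 days: +21 → Nov 1, 2043 (336 left).
Nov has 30 days: +30 → Dec 1, 2043 (306 left).
Dec has 31 days: +31 → Jan 1, 2044 (275 left).
Jan has 31 days: +31 → Feb 1, 2044 (244 left).
Feb has 29 days: +29 → Mar 1, 2044 (215 left).
Mar has 31 days: +31 → Apr 1, 2044 (184 left).
Apr has 30 days: +30 → May 1, 2044 (154 left).
May has 31 days: +31 → Jun 1, 2044 (123 left).
Jun has 30 days: +30 → Jul 1, 2044 (93 left).
Jul has 31 days: +31 → Aug 1, 2044 (62 left).
Aug has 31 days: +31 → Sep 1, 2044 (31 left).
Sep has 30 days: +30 → Oct 1, 2044 (1 left).
+1 → Oct 2, 2044.

October 2, 2044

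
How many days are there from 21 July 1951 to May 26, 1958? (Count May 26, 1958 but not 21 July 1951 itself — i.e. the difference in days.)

2501

Jul 21, 1951 → Jul 21, 1952: 366 days (Feb 29, 1952 is in that span).
Jul 21, 1952 → Jul 21, 1953: 365 days.
Jul 21, 1953 → Jul 21, 1954: 365 days.
Jul 21, 1954 → Jul 21, 1955: 365 days.
Jul 21, 1955 → Jul 21, 1956: 366 days (Feb 29, 1956 is in that span).
Jul 21, 1956 → Jul 21, 1957: 365 days.
Jul 21, 1957 → Aug 21, 1957: 31 days (July has 31).
Aug 21, 1957 → Sep 21, 1957: 31 days (August has 31).
Sep 21, 1957 → Oct 21, 1957: 30 days (September has 30).
Oct 21, 1957 → Nov 21, 1957: 31 days (October has 31).
Nov 21, 1957 → Dec 21, 1957: 30 days (November has 30).
Dec 21, 1957 → Jan 21, 1958: 31 days (December has 31).
Jan 21, 1958 → Feb 21, 1958: 31 days (January has 31).
Feb 21, 1958 → Mar 21, 1958: 28 days (February has 28).
Mar 21, 1958 → Apr 21, 1958: 31 days (March has 31).
Apr 21, 1958 → May 21, 1958: 30 days (April has 30).
May 21, 1958 → May 26, 1958: 5 days.
Total: 2501 days.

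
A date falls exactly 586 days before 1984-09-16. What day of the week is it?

Tuesday

Sep 16, 1984 is a Sunday.
586 mod 7 = 5, so 586 days before a Sunday is Sunday − 5 = Tuesday.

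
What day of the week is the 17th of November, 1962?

January 1, 1962 is a Monday.
Jan 1, 1962 → Feb 1, 1962: 31 days (January has 31).
Feb 1, 1962 → Mar 1, 1962: 28 days (February has 28).
Mar 1, 1962 → Apr 1, 1962: 31 days (March has 31).
Apr 1, 1962 → May 1, 1962: 30 days (April has 30).
May 1, 1962 → Jun 1, 1962: 31 days (May has 31).
Jun 1, 1962 → Jul 1, 1962: 30 days (June has 30).
Jul 1, 1962 → Aug 1, 1962: 31 days (July has 31).
Aug 1, 1962 → Sep 1, 1962: 31 days (August has 31).
Sep 1, 1962 → Oct 1, 1962: 30 days (September has 30).
Oct 1, 1962 → Nov 1, 1962: 31 days (October has 31).
Nov 1, 1962 → Nov 17, 1962: 16 days.
Total: 320 days.
320 mod 7 = 5, so Monday + 5 = Saturday.

Saturday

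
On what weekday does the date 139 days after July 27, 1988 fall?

Tuesday

Jul 27, 1988 is a Wednesday.
139 mod 7 = 6, so 139 days after a Wednesday is Wednesday + 6 = Tuesday.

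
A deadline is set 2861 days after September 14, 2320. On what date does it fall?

July 15, 2328

+365 (one year) → Sep 14, 2321 (2496 left).
+365 (one year) → Sep 14, 2322 (2131 left).
+365 (one year) → Sep 14, 2323 (1766 left).
+366 (one year; includes Feb 29, 2324) → Sep 14, 2324 (1400 left).
+365 (one year) → Sep 14, 2325 (1035 left).
+365 (one year) → Sep 14, 2326 (670 left).
+365 (one year) → Sep 14, 2327 (305 left).
Sep has 30 days: +17 → Oct 1, 2327 (288 left).
Oct has 31 days: +31 → Nov 1, 2327 (257 left).
Nov has 30 days: +30 → Dec 1, 2327 (227 left).
Dec has 31 days: +31 → Jan 1, 2328 (196 left).
Jan has 31 days: +31 → Feb 1, 2328 (165 left).
Feb has 29 days: +29 → Mar 1, 2328 (136 left).
Mar has 31 days: +31 → Apr 1, 2328 (105 left).
Apr has 30 days: +30 → May 1, 2328 (75 left).
May has 31 days: +31 → Jun 1, 2328 (44 left).
Jun has 30 days: +30 → Jul 1, 2328 (14 left).
+14 → Jul 15, 2328.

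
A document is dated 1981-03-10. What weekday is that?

Tuesday

Doomsday rule: the anchor day for the 1900s is Wednesday. For year 81: 81÷12 = 6 r 9, and 9÷4 = 2, so 6+9+2 = 17.
Wednesday + 17 ≡ Saturday — that's 1981's doomsday.
In March the doomsday date is Mar 14.
Mar 10 is 4 days before Mar 14; 4 mod 7 = 4, so Saturday − 4 = Tuesday.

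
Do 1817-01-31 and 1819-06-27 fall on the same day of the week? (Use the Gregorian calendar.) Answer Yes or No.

From Jan 31, 1817 to Jun 27, 1819 is 877 days.
877 mod 7 = 2, so they are different weekdays.
(Jan 31, 1817 is a Friday; Jun 27, 1819 is a Sunday.)

No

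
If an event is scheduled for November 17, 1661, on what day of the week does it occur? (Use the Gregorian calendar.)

Doomsday rule: the anchor day for the 1600s is Tuesday. For year 61: 61÷12 = 5 r 1, and 1÷4 = 0, so 5+1+0 = 6.
Tuesday + 6 ≡ Monday — that's 1661's doomsday.
In November the doomsday date is Nov 7.
Nov 17 is 10 days after Nov 7; 10 mod 7 = 3, so Monday + 3 = Thursday.

Thursday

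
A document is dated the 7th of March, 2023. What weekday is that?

Doomsday rule: the anchor day for the 2000s is Tuesday. For year 23: 23÷12 = 1 r 11, and 11÷4 = 2, so 1+11+2 = 14.
Tuesday + 14 ≡ Tuesday — that's 2023's doomsday.
In March the doomsday date is Mar 14.
Mar 7 is 7 days before Mar 14; 7 mod 7 = 0, so Tuesday − 0 = Tuesday.

Tuesday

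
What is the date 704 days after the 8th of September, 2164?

August 13, 2166

+365 (one year) → Sep 8, 2165 (339 left).
Sep has 30 days: +23 → Oct 1, 2165 (316 left).
Oct has 31 days: +31 → Nov 1, 2165 (285 left).
Nov has 30 days: +30 → Dec 1, 2165 (255 left).
Dec has 31 days: +31 → Jan 1, 2166 (224 left).
Jan has 31 days: +31 → Feb 1, 2166 (193 left).
Feb has 28 days: +28 → Mar 1, 2166 (165 left).
Mar has 31 days: +31 → Apr 1, 2166 (134 left).
Apr has 30 days: +30 → May 1, 2166 (104 left).
May has 31 days: +31 → Jun 1, 2166 (73 left).
Jun has 30 days: +30 → Jul 1, 2166 (43 left).
Jul has 31 days: +31 → Aug 1, 2166 (12 left).
+12 → Aug 13, 2166.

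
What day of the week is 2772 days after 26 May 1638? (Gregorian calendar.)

First find the weekday of May 26, 1638. Doomsday rule: the anchor day for the 1600s is Tuesday. For year 38: 38÷12 = 3 r 2, and 2÷4 = 0, so 3+2+0 = 5.
Tuesday + 5 ≡ Sunday — that's 1638's doomsday.
In May the doomsday date is May 9.
May 26 is 17 days after May 9; 17 mod 7 = 3, so Sunday + 3 = Wednesday.
2772 mod 7 = 0, so 2772 days after a Wednesday is Wednesday + 0 = Wednesday.

Wednesday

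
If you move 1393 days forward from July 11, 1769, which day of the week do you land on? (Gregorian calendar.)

First find the weekday of Jul 11, 1769. Doomsday rule: the anchor day for the 1700s is Sunday. For year 69: 69÷12 = 5 r 9, and 9÷4 = 2, so 5+9+2 = 16.
Sunday + 16 ≡ Tuesday — that's 1769's doomsday.
In July the doomsday date is Jul 11.
Jul 11 is the doomsday itself: Tuesday.
1393 mod 7 = 0, so 1393 days after a Tuesday is Tuesday + 0 = Tuesday.

Tuesday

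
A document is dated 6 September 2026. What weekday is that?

Sunday

Doomsday rule: the anchor day for the 2000s is Tuesday. For year 26: 26÷12 = 2 r 2, and 2÷4 = 0, so 2+2+0 = 4.
Tuesday + 4 ≡ Saturday — that's 2026's doomsday.
In September the doomsday date is Sep 5.
Sep 6 is 1 day after Sep 5; 1 mod 7 = 1, so Saturday + 1 = Sunday.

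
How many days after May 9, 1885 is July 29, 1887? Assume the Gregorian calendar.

811

May 9, 1885 → May 9, 1886: 365 days.
May 9, 1886 → May 9, 1887: 365 days.
May 9, 1887 → Jun 9, 1887: 31 days (May has 31).
Jun 9, 1887 → Jul 9, 1887: 30 days (June has 30).
Jul 9, 1887 → Jul 29, 1887: 20 days.
Total: 811 days.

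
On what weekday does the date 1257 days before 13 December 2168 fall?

First find the weekday of Dec 13, 2168. Doomsday rule: the anchor day for the 2100s is Sunday. For year 68: 68÷12 = 5 r 8, and 8÷4 = 2, so 5+8+2 = 15.
Sunday + 15 ≡ Monday — that's 2168's doomsday.
In December the doomsday date is Dec 12.
Dec 13 is 1 day after Dec 12; 1 mod 7 = 1, so Monday + 1 = Tuesday.
1257 mod 7 = 4, so 1257 days before a Tuesday is Tuesday − 4 = Friday.

Friday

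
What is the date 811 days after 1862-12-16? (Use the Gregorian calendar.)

March 6, 1865

+365 (one year) → Dec 16, 1863 (446 left).
+366 (one year; includes Feb 29, 1864) → Dec 16, 1864 (80 left).
Dec has 31 days: +16 → Jan 1, 1865 (64 left).
Jan has 31 days: +31 → Feb 1, 1865 (33 left).
Feb has 28 days: +28 → Mar 1, 1865 (5 left).
+5 → Mar 6, 1865.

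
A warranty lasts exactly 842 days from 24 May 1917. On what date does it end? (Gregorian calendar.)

September 13, 1919

+365 (one year) → May 24, 1918 (477 left).
+365 (one year) → May 24, 1919 (112 left).
May has 31 days: +8 → Jun 1, 1919 (104 left).
Jun has 30 days: +30 → Jul 1, 1919 (74 left).
Jul has 31 days: +31 → Aug 1, 1919 (43 left).
Aug has 31 days: +31 → Sep 1, 1919 (12 left).
+12 → Sep 13, 1919.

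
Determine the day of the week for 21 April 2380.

Monday

Doomsday rule: the anchor day for the 2300s is Wednesday. For year 80: 80÷12 = 6 r 8, and 8÷4 = 2, so 6+8+2 = 16.
Wednesday + 16 ≡ Friday — that's 2380's doomsday.
In April the doomsday date is Apr 4.
Apr 21 is 17 days after Apr 4; 17 mod 7 = 3, so Friday + 3 = Monday.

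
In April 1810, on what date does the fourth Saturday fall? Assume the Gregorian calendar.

April 28, 1810

April 1, 1810 is a Sunday.
The first Saturday is therefore April 7 (6 days later).
The fourth Saturday is 7 + 3×7 = April 28.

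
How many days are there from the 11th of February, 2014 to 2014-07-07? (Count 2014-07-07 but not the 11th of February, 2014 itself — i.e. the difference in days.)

146

Feb 11, 2014 → Mar 11, 2014: 28 days (February has 28).
Mar 11, 2014 → Apr 11, 2014: 31 days (March has 31).
Apr 11, 2014 → May 11, 2014: 30 days (April has 30).
May 11, 2014 → Jun 11, 2014: 31 days (May has 31).
Jun 11, 2014 → Jul 7, 2014: 26 days.
Total: 146 days.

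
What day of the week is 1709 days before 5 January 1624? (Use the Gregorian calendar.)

Thursday

First find the weekday of Jan 5, 1624. Doomsday rule: the anchor day for the 1600s is Tuesday. For year 24: 24÷12 = 2 r 0, and 0÷4 = 0, so 2+0+0 = 2.
Tuesday + 2 ≡ Thursday — that's 1624's doomsday.
In January the doomsday date is Jan 4 (1624 is a leap year (divisible by 4)).
Jan 5 is 1 day after Jan 4; 1 mod 7 = 1, so Thursday + 1 = Friday.
1709 mod 7 = 1, so 1709 days before a Friday is Friday − 1 = Thursday.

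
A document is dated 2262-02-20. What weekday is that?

Doomsday rule: the anchor day for the 2200s is Friday. For year 62: 62÷12 = 5 r 2, and 2÷4 = 0, so 5+2+0 = 7.
Friday + 7 ≡ Friday — that's 2262's doomsday.
In February the doomsday date is Feb 28 (2262 is not a leap year).
Feb 20 is 8 days before Feb 28; 8 mod 7 = 1, so Friday − 1 = Thursday.

Thursday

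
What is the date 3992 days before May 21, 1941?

June 16, 1930

−365 (one year) → May 21, 1940 (3627 left).
−366 (one year; includes Feb 29, 1940) → May 21, 1939 (3261 left).
−365 (one year) → May 21, 1938 (2896 left).
−365 (one year) → May 21, 1937 (2531 left).
−365 (one year) → May 21, 1936 (2166 left).
−366 (one year; includes Feb 29, 1936) → May 21, 1935 (1800 left).
−365 (one year) → May 21, 1934 (1435 left).
−365 (one year) → May 21, 1933 (1070 left).
−365 (one year) → May 21, 1932 (705 left).
−366 (one year; includes Feb 29, 1932) → May 21, 1931 (339 left).
−21 → Apr 30, 1931 (end of Apr, 30 days; 318 left).
−30 → Mar 31, 1931 (end of Mar, 31 days; 288 left).
−31 → Feb 28, 1931 (end of Feb, 28 days; 257 left).
−28 → Jan 31, 1931 (end of Jan, 31 days; 229 left).
−31 → Dec 31, 1930 (end of Dec, 31 days; 198 left).
−31 → Nov 30, 1930 (end of Nov, 30 days; 167 left).
−30 → Oct 31, 1930 (end of Oct, 31 days; 137 left).
−31 → Sep 30, 1930 (end of Sep, 30 days; 106 left).
−30 → Aug 31, 1930 (end of Aug, 31 days; 76 left).
−31 → Jul 31, 1930 (end of Jul, 31 days; 45 left).
−31 → Jun 30, 1930 (end of Jun, 30 days; 14 left).
−14 → Jun 16, 1930.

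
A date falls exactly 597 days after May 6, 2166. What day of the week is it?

May 6, 2166 is a Tuesday.
597 mod 7 = 2, so 597 days after a Tuesday is Tuesday + 2 = Thursday.

Thursday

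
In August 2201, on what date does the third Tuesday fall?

August 1, 2201 is a Saturday.
The first Tuesday is therefore August 4 (3 days later).
The third Tuesday is 4 + 2×7 = August 18.

August 18, 2201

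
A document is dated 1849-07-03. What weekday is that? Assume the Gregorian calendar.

Doomsday rule: the anchor day for the 1800s is Friday. For year 49: 49÷12 = 4 r 1, and 1÷4 = 0, so 4+1+0 = 5.
Friday + 5 ≡ Wednesday — that's 1849's doomsday.
In July the doomsday date is Jul 11.
Jul 3 is 8 days before Jul 11; 8 mod 7 = 1, so Wednesday − 1 = Tuesday.

Tuesday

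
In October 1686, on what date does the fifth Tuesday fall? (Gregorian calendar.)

October 29, 1686

October 1, 1686 is a Tuesday.
The first Tuesday is therefore October 1 (same day).
The fifth Tuesday is 1 + 4×7 = October 29.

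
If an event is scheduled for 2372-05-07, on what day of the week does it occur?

Doomsday rule: the anchor day for the 2300s is Wednesday. For year 72: 72÷12 = 6 r 0, and 0÷4 = 0, so 6+0+0 = 6.
Wednesday + 6 ≡ Tuesday — that's 2372's doomsday.
In May the doomsday date is May 9.
May 7 is 2 days before May 9; 2 mod 7 = 2, so Tuesday − 2 = Sunday.

Sunday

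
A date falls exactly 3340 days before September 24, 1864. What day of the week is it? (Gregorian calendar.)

First find the weekday of Sep 24, 1864. Doomsday rule: the anchor day for the 1800s is Friday. For year 64: 64÷12 = 5 r 4, and 4÷4 = 1, so 5+4+1 = 10.
Friday + 10 ≡ Monday — that's 1864's doomsday.
In September the doomsday date is Sep 5.
Sep 24 is 19 days after Sep 5; 19 mod 7 = 5, so Monday + 5 = Saturday.
3340 mod 7 = 1, so 3340 days before a Saturday is Saturday − 1 = Friday.

Friday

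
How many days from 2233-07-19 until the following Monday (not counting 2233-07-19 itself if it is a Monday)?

3

Jul 19, 2233 is a Friday.
From Friday to the next Monday is 3 days.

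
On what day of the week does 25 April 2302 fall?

Friday

Doomsday rule: the anchor day for the 2300s is Wednesday. For year 02: 2÷12 = 0 r 2, and 2÷4 = 0, so 0+2+0 = 2.
Wednesday + 2 ≡ Friday — that's 2302's doomsday.
In April the doomsday date is Apr 4.
Apr 25 is 21 days after Apr 4; 21 mod 7 = 0, so Friday + 0 = Friday.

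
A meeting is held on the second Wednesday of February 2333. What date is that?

February 8, 2333

February 1, 2333 is a Wednesday.
The first Wednesday is therefore February 1 (same day).
The second Wednesday is 1 + 1×7 = February 8.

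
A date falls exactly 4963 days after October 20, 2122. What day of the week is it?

Tuesday

Oct 20, 2122 is a Tuesday.
4963 mod 7 = 0, so 4963 days after a Tuesday is Tuesday + 0 = Tuesday.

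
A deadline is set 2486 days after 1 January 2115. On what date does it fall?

+365 (one year) → Jan 1, 2116 (2121 left).
+366 (one year; includes Feb 29, 2116) → Jan 1, 2117 (1755 left).
+365 (one year) → Jan 1, 2118 (1390 left).
+365 (one year) → Jan 1, 2119 (1025 left).
+365 (one year) → Jan 1, 2120 (660 left).
+366 (one year; includes Feb 29, 2120) → Jan 1, 2121 (294 left).
Jan has 31 days: +31 → Feb 1, 2121 (263 left).
Feb has 28 days: +28 → Mar 1, 2121 (235 left).
Mar has 31 days: +31 → Apr 1, 2121 (204 left).
Apr has 30 days: +30 → May 1, 2121 (174 left).
May has 31 days: +31 → Jun 1, 2121 (143 left).
Jun has 30 days: +30 → Jul 1, 2121 (113 left).
Jul has 31 days: +31 → Aug 1, 2121 (82 left).
Aug has 31 days: +31 → Sep 1, 2121 (51 left).
Sep has 30 days: +30 → Oct 1, 2121 (21 left).
+21 → Oct 22, 2121.

October 22, 2121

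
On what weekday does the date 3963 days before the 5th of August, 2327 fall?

Thursday

Aug 5, 2327 is a Friday.
3963 mod 7 = 1, so 3963 days before a Friday is Friday − 1 = Thursday.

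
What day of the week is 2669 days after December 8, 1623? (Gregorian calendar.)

Dec 8, 1623 is a Friday.
2669 mod 7 = 2, so 2669 days after a Friday is Friday + 2 = Sunday.

Sunday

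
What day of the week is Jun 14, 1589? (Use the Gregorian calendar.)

Doomsday rule: the anchor day for the 1500s is Wednesday. For year 89: 89÷12 = 7 r 5, and 5÷4 = 1, so 7+5+1 = 13.
Wednesday + 13 ≡ Tuesday — that's 1589's doomsday.
In June the doomsday date is Jun 6.
Jun 14 is 8 days after Jun 6; 8 mod 7 = 1, so Tuesday + 1 = Wednesday.

Wednesday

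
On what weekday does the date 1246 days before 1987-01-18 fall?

Sunday

First find the weekday of Jan 18, 1987. Doomsday rule: the anchor day for the 1900s is Wednesday. For year 87: 87÷12 = 7 r 3, and 3÷4 = 0, so 7+3+0 = 10.
Wednesday + 10 ≡ Saturday — that's 1987's doomsday.
In January the doomsday date is Jan 3 (1987 is not a leap year).
Jan 18 is 15 days after Jan 3; 15 mod 7 = 1, so Saturday + 1 = Sunday.
1246 mod 7 = 0, so 1246 days before a Sunday is Sunday − 0 = Sunday.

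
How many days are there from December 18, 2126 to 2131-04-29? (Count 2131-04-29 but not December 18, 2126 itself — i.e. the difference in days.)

Dec 18, 2126 → Dec 18, 2127: 365 days.
Dec 18, 2127 → Dec 18, 2128: 366 days (Feb 29, 2128 is in that span).
Dec 18, 2128 → Dec 18, 2129: 365 days.
Dec 18, 2129 → Dec 18, 2130: 365 days.
Dec 18, 2130 → Jan 18, 2131: 31 days (December has 31).
Jan 18, 2131 → Feb 18, 2131: 31 days (January has 31).
Feb 18, 2131 → Mar 18, 2131: 28 days (February has 28).
Mar 18, 2131 → Apr 18, 2131: 31 days (March has 31).
Apr 18, 2131 → Apr 29, 2131: 11 days.
Total: 1593 days.

1593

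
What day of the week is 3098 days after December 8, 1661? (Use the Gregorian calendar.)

Dec 8, 1661 is a Thursday.
3098 mod 7 = 4, so 3098 days after a Thursday is Thursday + 4 = Monday.

Monday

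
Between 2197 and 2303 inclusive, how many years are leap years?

Multiples of 4 in [2197,2303]: 26.
Of those, multiples of 100: 2 (not leap unless ÷400).
Multiples of 400: 0.
Leap years = 26 − 2 + 0 = 24.

24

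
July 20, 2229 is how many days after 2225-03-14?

Mar 14, 2225 → Mar 14, 2226: 365 days.
Mar 14, 2226 → Mar 14, 2227: 365 days.
Mar 14, 2227 → Mar 14, 2228: 366 days (Feb 29, 2228 is in that span).
Mar 14, 2228 → Mar 14, 2229: 365 days.
Mar 14, 2229 → Apr 14, 2229: 31 days (March has 31).
Apr 14, 2229 → May 14, 2229: 30 days (April has 30).
May 14, 2229 → Jun 14, 2229: 31 days (May has 31).
Jun 14, 2229 → Jul 14, 2229: 30 days (June has 30).
Jul 14, 2229 → Jul 20, 2229: 6 days.
Total: 1589 days.

1589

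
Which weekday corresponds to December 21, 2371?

Tuesday

Doomsday rule: the anchor day for the 2300s is Wednesday. For year 71: 71÷12 = 5 r 11, and 11÷4 = 2, so 5+11+2 = 18.
Wednesday + 18 ≡ Sunday — that's 2371's doomsday.
In December the doomsday date is Dec 12.
Dec 21 is 9 days after Dec 12; 9 mod 7 = 2, so Sunday + 2 = Tuesday.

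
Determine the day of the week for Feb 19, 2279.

Wednesday

Doomsday rule: the anchor day for the 2200s is Friday. For year 79: 79÷12 = 6 r 7, and 7÷4 = 1, so 6+7+1 = 14.
Friday + 14 ≡ Friday — that's 2279's doomsday.
In February the doomsday date is Feb 28 (2279 is not a leap year).
Feb 19 is 9 days before Feb 28; 9 mod 7 = 2, so Friday − 2 = Wednesday.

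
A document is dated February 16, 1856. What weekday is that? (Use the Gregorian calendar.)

Doomsday rule: the anchor day for the 1800s is Friday. For year 56: 56÷12 = 4 r 8, and 8÷4 = 2, so 4+8+2 = 14.
Friday + 14 ≡ Friday — that's 1856's doomsday.
In February the doomsday date is Feb 29 (1856 is a leap year (divisible by 4)).
Feb 16 is 13 days before Feb 29; 13 mod 7 = 6, so Friday − 6 = Saturday.

Saturday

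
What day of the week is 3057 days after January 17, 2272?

First find the weekday of Jan 17, 2272. Doomsday rule: the anchor day for the 2200s is Friday. For year 72: 72÷12 = 6 r 0, and 0÷4 = 0, so 6+0+0 = 6.
Friday + 6 ≡ Thursday — that's 2272's doomsday.
In January the doomsday date is Jan 4 (2272 is a leap year (divisible by 4)).
Jan 17 is 13 days after Jan 4; 13 mod 7 = 6, so Thursday + 6 = Wednesday.
3057 mod 7 = 5, so 3057 days after a Wednesday is Wednesday + 5 = Monday.

Monday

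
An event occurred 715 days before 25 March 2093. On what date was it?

−365 (one year) → Mar 25, 2092 (350 left).
−25 → Feb 29, 2092 (end of Feb, 29 days; 325 left).
−29 → Jan 31, 2092 (end of Jan, 31 days; 296 left).
−31 → Dec 31, 2091 (end of Dec, 31 days; 265 left).
−31 → Nov 30, 2091 (end of Nov, 30 days; 234 left).
−30 → Oct 31, 2091 (end of Oct, 31 days; 204 left).
−31 → Sep 30, 2091 (end of Sep, 30 days; 173 left).
−30 → Aug 31, 2091 (end of Aug, 31 days; 143 left).
−31 → Jul 31, 2091 (end of Jul, 31 days; 112 left).
−31 → Jun 30, 2091 (end of Jun, 30 days; 81 left).
−30 → May 31, 2091 (end of May, 31 days; 51 left).
−31 → Apr 30, 2091 (end of Apr, 30 days; 20 left).
−20 → Apr 10, 2091.

April 10, 2091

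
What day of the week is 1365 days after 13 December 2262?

First find the weekday of Dec 13, 2262. Doomsday rule: the anchor day for the 2200s is Friday. For year 62: 62÷12 = 5 r 2, and 2÷4 = 0, so 5+2+0 = 7.
Friday + 7 ≡ Friday — that's 2262's doomsday.
In December the doomsday date is Dec 12.
Dec 13 is 1 day after Dec 12; 1 mod 7 = 1, so Friday + 1 = Saturday.
1365 mod 7 = 0, so 1365 days after a Saturday is Saturday + 0 = Saturday.

Saturday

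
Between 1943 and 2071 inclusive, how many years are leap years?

Multiples of 4 in [1943,2071]: 32.
Of those, multiples of 100: 1 (not leap unless ÷400).
Multiples of 400: 1.
Leap years = 32 − 1 + 1 = 32.

32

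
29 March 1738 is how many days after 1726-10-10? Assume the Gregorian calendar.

4188

Oct 10, 1726 → Oct 10, 1727: 365 days.
Oct 10, 1727 → Oct 10, 1728: 366 days (Feb 29, 1728 is in that span).
Oct 10, 1728 → Oct 10, 1729: 365 days.
Oct 10, 1729 → Oct 10, 1730: 365 days.
Oct 10, 1730 → Oct 10, 1731: 365 days.
Oct 10, 1731 → Oct 10, 1732: 366 days (Feb 29, 1732 is in that span).
Oct 10, 1732 → Oct 10, 1733: 365 days.
Oct 10, 1733 → Oct 10, 1734: 365 days.
Oct 10, 1734 → Oct 10, 1735: 365 days.
Oct 10, 1735 → Oct 10, 1736: 366 days (Feb 29, 1736 is in that span).
Oct 10, 1736 → Oct 10, 1737: 365 days.
Oct 10, 1737 → Nov 10, 1737: 31 days (October has 31).
Nov 10, 1737 → Dec 10, 1737: 30 days (November has 30).
Dec 10, 1737 → Jan 10, 1738: 31 days (December has 31).
Jan 10, 1738 → Feb 10, 1738: 31 days (January has 31).
Feb 10, 1738 → Mar 10, 1738: 28 days (February has 28).
Mar 10, 1738 → Mar 29, 1738: 19 days.
Total: 4188 days.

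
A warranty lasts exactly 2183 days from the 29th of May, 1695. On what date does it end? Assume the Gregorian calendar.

+366 (one year; includes Feb 29, 1696) → May 29, 1696 (1817 left).
+365 (one year) → May 29, 1697 (1452 left).
+365 (one year) → May 29, 1698 (1087 left).
+365 (one year) → May 29, 1699 (722 left).
+365 (one year) → May 29, 1700 (357 left).
May has 31 days: +3 → Jun 1, 1700 (354 left).
Jun has 30 days: +30 → Jul 1, 1700 (324 left).
Jul has 31 days: +31 → Aug 1, 1700 (293 left).
Aug has 31 days: +31 → Sep 1, 1700 (262 left).
Sep has 30 days: +30 → Oct 1, 1700 (232 left).
Oct has 31 days: +31 → Nov 1, 1700 (201 left).
Nov has 30 days: +30 → Dec 1, 1700 (171 left).
Dec has 31 days: +31 → Jan 1, 1701 (140 left).
Jan has 31 days: +31 → Feb 1, 1701 (109 left).
Feb has 28 days: +28 → Mar 1, 1701 (81 left).
Mar has 31 days: +31 → Apr 1, 1701 (50 left).
Apr has 30 days: +30 → May 1, 1701 (20 left).
+20 → May 21, 1701.

May 21, 1701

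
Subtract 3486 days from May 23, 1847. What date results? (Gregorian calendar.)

−365 (one year) → May 23, 1846 (3121 left).
−365 (one year) → May 23, 1845 (2756 left).
−365 (one year) → May 23, 1844 (2391 left).
−366 (one year; includes Feb 29, 1844) → May 23, 1843 (2025 left).
−365 (one year) → May 23, 1842 (1660 left).
−365 (one year) → May 23, 1841 (1295 left).
−365 (one year) → May 23, 1840 (930 left).
−366 (one year; includes Feb 29, 1840) → May 23, 1839 (564 left).
−365 (one year) → May 23, 1838 (199 left).
−23 → Apr 30, 1838 (end of Apr, 30 days; 176 left).
−30 → Mar 31, 1838 (end of Mar, 31 days; 146 left).
−31 → Feb 28, 1838 (end of Feb, 28 days; 115 left).
−28 → Jan 31, 1838 (end of Jan, 31 days; 87 left).
−31 → Dec 31, 1837 (end of Dec, 31 days; 56 left).
−31 → Nov 30, 1837 (end of Nov, 30 days; 25 left).
−25 → Nov 5, 1837.

November 5, 1837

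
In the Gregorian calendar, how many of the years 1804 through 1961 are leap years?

Multiples of 4 in [1804,1961]: 40.
Of those, multiples of 100: 1 (not leap unless ÷400).
Multiples of 400: 0.
Leap years = 40 − 1 + 0 = 39.

39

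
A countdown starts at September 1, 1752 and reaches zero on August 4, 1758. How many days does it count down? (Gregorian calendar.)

2163

Sep 1, 1752 → Sep 1, 1753: 365 days.
Sep 1, 1753 → Sep 1, 1754: 365 days.
Sep 1, 1754 → Sep 1, 1755: 365 days.
Sep 1, 1755 → Sep 1, 1756: 366 days (Feb 29, 1756 is in that span).
Sep 1, 1756 → Sep 1, 1757: 365 days.
Sep 1, 1757 → Oct 1, 1757: 30 days (September has 30).
Oct 1, 1757 → Nov 1, 1757: 31 days (October has 31).
Nov 1, 1757 → Dec 1, 1757: 30 days (November has 30).
Dec 1, 1757 → Jan 1, 1758: 31 days (December has 31).
Jan 1, 1758 → Feb 1, 1758: 31 days (January has 31).
Feb 1, 1758 → Mar 1, 1758: 28 days (February has 28).
Mar 1, 1758 → Apr 1, 1758: 31 days (March has 31).
Apr 1, 1758 → May 1, 1758: 30 days (April has 30).
May 1, 1758 → Jun 1, 1758: 31 days (May has 31).
Jun 1, 1758 → Jul 1, 1758: 30 days (June has 30).
Jul 1, 1758 → Aug 1, 1758: 31 days (July has 31).
Aug 1, 1758 → Aug 4, 1758: 3 days.
Total: 2163 days.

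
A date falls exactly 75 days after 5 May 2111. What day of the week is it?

May 5, 2111 is a Tuesday.
75 mod 7 = 5, so 75 days after a Tuesday is Tuesday + 5 = Sunday.

Sunday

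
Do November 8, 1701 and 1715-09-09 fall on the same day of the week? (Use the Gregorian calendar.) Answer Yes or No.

From Nov 8, 1701 to Sep 9, 1715 is 5053 days.
5053 mod 7 = 6, so they are different weekdays.
(Nov 8, 1701 is a Tuesday; Sep 9, 1715 is a Monday.)

No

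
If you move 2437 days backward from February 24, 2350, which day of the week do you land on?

First find the weekday of Feb 24, 2350. Doomsday rule: the anchor day for the 2300s is Wednesday. For year 50: 50÷12 = 4 r 2, and 2÷4 = 0, so 4+2+0 = 6.
Wednesday + 6 ≡ Tuesday — that's 2350's doomsday.
In February the doomsday date is Feb 28 (2350 is not a leap year).
Feb 24 is 4 days before Feb 28; 4 mod 7 = 4, so Tuesday − 4 = Friday.
2437 mod 7 = 1, so 2437 days before a Friday is Friday − 1 = Thursday.

Thursday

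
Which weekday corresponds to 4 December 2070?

January 1, 2070 is a Wednesday.
Jan 1, 2070 → Feb 1, 2070: 31 days (January has 31).
Feb 1, 2070 → Mar 1, 2070: 28 days (February has 28).
Mar 1, 2070 → Apr 1, 2070: 31 days (March has 31).
Apr 1, 2070 → May 1, 2070: 30 days (April has 30).
May 1, 2070 → Jun 1, 2070: 31 days (May has 31).
Jun 1, 2070 → Jul 1, 2070: 30 days (June has 30).
Jul 1, 2070 → Aug 1, 2070: 31 days (July has 31).
Aug 1, 2070 → Sep 1, 2070: 31 days (August has 31).
Sep 1, 2070 → Oct 1, 2070: 30 days (September has 30).
Oct 1, 2070 → Nov 1, 2070: 31 days (October has 31).
Nov 1, 2070 → Dec 1, 2070: 30 days (November has 30).
Dec 1, 2070 → Dec 4, 2070: 3 days.
Total: 337 days.
337 mod 7 = 1, so Wednesday + 1 = Thursday.

Thursday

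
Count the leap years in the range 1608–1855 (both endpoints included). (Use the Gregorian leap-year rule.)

Multiples of 4 in [1608,1855]: 62.
Of those, multiples of 100: 2 (not leap unless ÷400).
Multiples of 400: 0.
Leap years = 62 − 2 + 0 = 60.

60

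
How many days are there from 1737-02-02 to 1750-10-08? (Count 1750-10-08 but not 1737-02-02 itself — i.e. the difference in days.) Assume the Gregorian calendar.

4996

Feb 2, 1737 → Feb 2, 1738: 365 days.
Feb 2, 1738 → Feb 2, 1739: 365 days.
Feb 2, 1739 → Feb 2, 1740: 365 days.
Feb 2, 1740 → Feb 2, 1741: 366 days (Feb 29, 1740 is in that span).
Feb 2, 1741 → Feb 2, 1742: 365 days.
Feb 2, 1742 → Feb 2, 1743: 365 days.
Feb 2, 1743 → Feb 2, 1744: 365 days.
Feb 2, 1744 → Feb 2, 1745: 366 days (Feb 29, 1744 is in that span).
Feb 2, 1745 → Feb 2, 1746: 365 days.
Feb 2, 1746 → Feb 2, 1747: 365 days.
Feb 2, 1747 → Feb 2, 1748: 365 days.
Feb 2, 1748 → Feb 2, 1749: 366 days (Feb 29, 1748 is in that span).
Feb 2, 1749 → Feb 2, 1750: 365 days.
Feb 2, 1750 → Mar 2, 1750: 28 days (February has 28).
Mar 2, 1750 → Apr 2, 1750: 31 days (March has 31).
Apr 2, 1750 → May 2, 1750: 30 days (April has 30).
May 2, 1750 → Jun 2, 1750: 31 days (May has 31).
Jun 2, 1750 → Jul 2, 1750: 30 days (June has 30).
Jul 2, 1750 → Aug 2, 1750: 31 days (July has 31).
Aug 2, 1750 → Sep 2, 1750: 31 days (August has 31).
Sep 2, 1750 → Oct 2, 1750: 30 days (September has 30).
Oct 2, 1750 → Oct 8, 1750: 6 days.
Total: 4996 days.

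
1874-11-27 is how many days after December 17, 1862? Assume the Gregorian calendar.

4363

Dec 17, 1862 → Dec 17, 1863: 365 days.
Dec 17, 1863 → Dec 17, 1864: 366 days (Feb 29, 1864 is in that span).
Dec 17, 1864 → Dec 17, 1865: 365 days.
Dec 17, 1865 → Dec 17, 1866: 365 days.
Dec 17, 1866 → Dec 17, 1867: 365 days.
Dec 17, 1867 → Dec 17, 1868: 366 days (Feb 29, 1868 is in that span).
Dec 17, 1868 → Dec 17, 1869: 365 days.
Dec 17, 1869 → Dec 17, 1870: 365 days.
Dec 17, 1870 → Dec 17, 1871: 365 days.
Dec 17, 1871 → Dec 17, 1872: 366 days (Feb 29, 1872 is in that span).
Dec 17, 1872 → Dec 17, 1873: 365 days.
Dec 17, 1873 → Jan 17, 1874: 31 days (December has 31).
Jan 17, 1874 → Feb 17, 1874: 31 days (January has 31).
Feb 17, 1874 → Mar 17, 1874: 28 days (February has 28).
Mar 17, 1874 → Apr 17, 1874: 31 days (March has 31).
Apr 17, 1874 → May 17, 1874: 30 days (April has 30).
May 17, 1874 → Jun 17, 1874: 31 days (May has 31).
Jun 17, 1874 → Jul 17, 1874: 30 days (June has 30).
Jul 17, 1874 → Aug 17, 1874: 31 days (July has 31).
Aug 17, 1874 → Sep 17, 1874: 31 days (August has 31).
Sep 17, 1874 → Oct 17, 1874: 30 days (September has 30).
Oct 17, 1874 → Nov 17, 1874: 31 days (October has 31).
Nov 17, 1874 → Nov 27, 1874: 10 days.
Total: 4363 days.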